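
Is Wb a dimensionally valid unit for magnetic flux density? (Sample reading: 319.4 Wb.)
No

magnetic flux density has SI base units: kg / (A * s^2)
Wb does NOT reduce to kg / (A * s^2); a valid unit for magnetic flux density would be e.g. T.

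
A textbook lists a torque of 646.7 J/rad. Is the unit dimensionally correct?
Yes

torque has SI base units: kg * m^2 / s^2
J/rad reduces to the same SI base units, so it is a valid unit for torque.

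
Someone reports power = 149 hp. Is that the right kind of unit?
Yes

power has SI base units: kg * m^2 / s^3
hp reduces to the same SI base units, so it is a valid unit for power.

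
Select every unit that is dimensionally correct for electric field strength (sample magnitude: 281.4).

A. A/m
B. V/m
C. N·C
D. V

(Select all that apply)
B

electric field strength has SI base units: kg * m / (A * s^3)

Checking each option against kg * m / (A * s^3):
  A. A/m: ✗ does not match
  B. V/m: ✓ matches
  C. N·C: ✗ does not match
  D. V: ✗ does not match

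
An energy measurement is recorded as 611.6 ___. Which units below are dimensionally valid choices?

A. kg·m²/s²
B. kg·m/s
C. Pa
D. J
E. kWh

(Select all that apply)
A, D, E

energy has SI base units: kg * m^2 / s^2

Checking each option against kg * m^2 / s^2:
  A. kg·m²/s²: ✓ matches
  B. kg·m/s: ✗ does not match
  C. Pa: ✗ does not match
  D. J: ✓ matches
  E. kWh: ✓ matches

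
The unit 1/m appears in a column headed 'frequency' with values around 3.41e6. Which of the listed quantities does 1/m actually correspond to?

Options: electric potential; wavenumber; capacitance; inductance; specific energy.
wavenumber

frequency should have units dimensionally equivalent to 1 / s (e.g. Hz).
The given unit '1/m' reduces to 1 / m. Of the listed options, that is the dimensionality of wavenumber.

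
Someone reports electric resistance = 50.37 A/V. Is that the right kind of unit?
No

electric resistance has SI base units: kg * m^2 / (A^2 * s^3)
A/V does NOT reduce to kg * m^2 / (A^2 * s^3); a valid unit for electric resistance would be e.g. Ω.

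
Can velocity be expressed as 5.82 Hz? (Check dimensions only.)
No

velocity has SI base units: m / s
Hz does NOT reduce to m / s; a valid unit for velocity would be e.g. m/s.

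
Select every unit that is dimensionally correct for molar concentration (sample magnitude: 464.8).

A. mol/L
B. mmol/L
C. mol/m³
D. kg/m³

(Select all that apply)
A, B, C

molar concentration has SI base units: mol / m^3

Checking each option against mol / m^3:
  A. mol/L: ✓ matches
  B. mmol/L: ✓ matches
  C. mol/m³: ✓ matches
  D. kg/m³: ✗ does not match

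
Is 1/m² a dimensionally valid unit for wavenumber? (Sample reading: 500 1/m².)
No

wavenumber has SI base units: 1 / m
1/m² does NOT reduce to 1 / m; a valid unit for wavenumber would be e.g. 1/m.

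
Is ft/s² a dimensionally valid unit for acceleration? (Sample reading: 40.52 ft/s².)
Yes

acceleration has SI base units: m / s^2
ft/s² reduces to the same SI base units, so it is a valid unit for acceleration.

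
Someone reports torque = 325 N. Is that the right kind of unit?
No

torque has SI base units: kg * m^2 / s^2
N does NOT reduce to kg * m^2 / s^2; a valid unit for torque would be e.g. N·m.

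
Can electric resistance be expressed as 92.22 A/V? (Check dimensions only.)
No

electric resistance has SI base units: kg * m^2 / (A^2 * s^3)
A/V does NOT reduce to kg * m^2 / (A^2 * s^3); a valid unit for electric resistance would be e.g. Ω.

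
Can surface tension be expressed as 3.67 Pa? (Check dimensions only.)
No

surface tension has SI base units: kg / s^2
Pa does NOT reduce to kg / s^2; a valid unit for surface tension would be e.g. N/m.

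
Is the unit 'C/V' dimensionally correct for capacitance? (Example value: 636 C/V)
Yes

capacitance has SI base units: A^2 * s^4 / (kg * m^2)
C/V reduces to the same SI base units, so it is a valid unit for capacitance.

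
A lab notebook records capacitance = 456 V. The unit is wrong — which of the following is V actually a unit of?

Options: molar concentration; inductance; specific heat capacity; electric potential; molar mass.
electric potential

capacitance should have units dimensionally equivalent to A^2 * s^4 / (kg * m^2) (e.g. F).
The given unit 'V' reduces to kg * m^2 / (A * s^3). Of the listed options, that is the dimensionality of electric potential.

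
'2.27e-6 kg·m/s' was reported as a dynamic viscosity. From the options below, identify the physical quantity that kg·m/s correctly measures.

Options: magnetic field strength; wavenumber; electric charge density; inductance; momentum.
momentum

dynamic viscosity should have units dimensionally equivalent to kg / (m * s) (e.g. Pa·s).
The given unit 'kg·m/s' reduces to kg * m / s. Of the listed options, that is the dimensionality of momentum.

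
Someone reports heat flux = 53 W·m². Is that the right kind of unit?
No

heat flux has SI base units: kg / s^3
W·m² does NOT reduce to kg / s^3; a valid unit for heat flux would be e.g. W/m².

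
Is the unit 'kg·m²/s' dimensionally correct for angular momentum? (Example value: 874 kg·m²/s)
Yes

angular momentum has SI base units: kg * m^2 / s
kg·m²/s reduces to the same SI base units, so it is a valid unit for angular momentum.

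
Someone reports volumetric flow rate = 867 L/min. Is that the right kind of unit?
Yes

volumetric flow rate has SI base units: m^3 / s
L/min reduces to the same SI base units, so it is a valid unit for volumetric flow rate.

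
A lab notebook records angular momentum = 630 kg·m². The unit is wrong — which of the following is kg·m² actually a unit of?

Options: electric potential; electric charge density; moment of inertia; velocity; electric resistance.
moment of inertia

angular momentum should have units dimensionally equivalent to kg * m^2 / s (e.g. kg·m²/s).
The given unit 'kg·m²' reduces to kg * m^2. Of the listed options, that is the dimensionality of moment of inertia.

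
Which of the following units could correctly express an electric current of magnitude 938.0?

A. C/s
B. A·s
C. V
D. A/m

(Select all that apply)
A

electric current has SI base units: A

Checking each option against A:
  A. C/s: ✓ matches
  B. A·s: ✗ does not match
  C. V: ✗ does not match
  D. A/m: ✗ does not match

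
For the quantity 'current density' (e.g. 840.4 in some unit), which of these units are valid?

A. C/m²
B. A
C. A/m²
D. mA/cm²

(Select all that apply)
C, D

current density has SI base units: A / m^2

Checking each option against A / m^2:
  A. C/m²: ✗ does not match
  B. A: ✗ does not match
  C. A/m²: ✓ matches
  D. mA/cm²: ✓ matches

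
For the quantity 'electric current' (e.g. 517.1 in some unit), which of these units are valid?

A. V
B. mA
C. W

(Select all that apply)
B

electric current has SI base units: A

Checking each option against A:
  A. V: ✗ does not match
  B. mA: ✓ matches
  C. W: ✗ does not match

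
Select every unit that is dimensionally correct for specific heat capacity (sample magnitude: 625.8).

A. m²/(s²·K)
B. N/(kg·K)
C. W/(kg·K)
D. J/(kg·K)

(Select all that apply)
A, D

specific heat capacity has SI base units: m^2 / (s^2 * K)

Checking each option against m^2 / (s^2 * K):
  A. m²/(s²·K): ✓ matches
  B. N/(kg·K): ✗ does not match
  C. W/(kg·K): ✗ does not match
  D. J/(kg·K): ✓ matches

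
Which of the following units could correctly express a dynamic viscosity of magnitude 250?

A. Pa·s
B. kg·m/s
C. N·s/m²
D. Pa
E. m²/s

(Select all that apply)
A, C

dynamic viscosity has SI base units: kg / (m * s)

Checking each option against kg / (m * s):
  A. Pa·s: ✓ matches
  B. kg·m/s: ✗ does not match
  C. N·s/m²: ✓ matches
  D. Pa: ✗ does not match
  E. m²/s: ✗ does not match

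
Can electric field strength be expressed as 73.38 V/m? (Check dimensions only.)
Yes

electric field strength has SI base units: kg * m / (A * s^3)
V/m reduces to the same SI base units, so it is a valid unit for electric field strength.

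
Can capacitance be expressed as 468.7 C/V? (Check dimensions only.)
Yes

capacitance has SI base units: A^2 * s^4 / (kg * m^2)
C/V reduces to the same SI base units, so it is a valid unit for capacitance.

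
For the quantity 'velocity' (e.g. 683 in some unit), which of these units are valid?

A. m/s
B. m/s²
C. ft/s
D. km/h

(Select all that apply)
A, C, D

velocity has SI base units: m / s

Checking each option against m / s:
  A. m/s: ✓ matches
  B. m/s²: ✗ does not match
  C. ft/s: ✓ matches
  D. km/h: ✓ matches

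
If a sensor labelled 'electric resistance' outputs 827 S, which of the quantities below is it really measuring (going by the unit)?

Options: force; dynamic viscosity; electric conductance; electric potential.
electric conductance

electric resistance should have units dimensionally equivalent to kg * m^2 / (A^2 * s^3) (e.g. Ω).
The given unit 'S' reduces to A^2 * s^3 / (kg * m^2). Of the listed options, that is the dimensionality of electric conductance.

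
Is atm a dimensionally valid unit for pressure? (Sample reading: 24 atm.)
Yes

pressure has SI base units: kg / (m * s^2)
atm reduces to the same SI base units, so it is a valid unit for pressure.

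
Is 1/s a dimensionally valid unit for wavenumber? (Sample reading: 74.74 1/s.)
No

wavenumber has SI base units: 1 / m
1/s does NOT reduce to 1 / m; a valid unit for wavenumber would be e.g. 1/m.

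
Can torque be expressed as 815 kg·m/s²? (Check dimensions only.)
No

torque has SI base units: kg * m^2 / s^2
kg·m/s² does NOT reduce to kg * m^2 / s^2; a valid unit for torque would be e.g. N·m.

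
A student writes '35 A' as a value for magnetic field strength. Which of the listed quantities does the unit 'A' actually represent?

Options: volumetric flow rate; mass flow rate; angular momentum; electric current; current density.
electric current

magnetic field strength should have units dimensionally equivalent to A / m (e.g. A/m).
The given unit 'A' reduces to A. Of the listed options, that is the dimensionality of electric current.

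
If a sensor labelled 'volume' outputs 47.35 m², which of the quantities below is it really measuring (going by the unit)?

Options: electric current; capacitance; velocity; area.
area

volume should have units dimensionally equivalent to m^3 (e.g. m³).
The given unit 'm²' reduces to m^2. Of the listed options, that is the dimensionality of area.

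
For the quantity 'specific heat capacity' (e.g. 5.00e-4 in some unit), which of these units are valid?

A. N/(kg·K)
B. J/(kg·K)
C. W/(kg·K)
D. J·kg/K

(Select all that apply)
B

specific heat capacity has SI base units: m^2 / (s^2 * K)

Checking each option against m^2 / (s^2 * K):
  A. N/(kg·K): ✗ does not match
  B. J/(kg·K): ✓ matches
  C. W/(kg·K): ✗ does not match
  D. J·kg/K: ✗ does not match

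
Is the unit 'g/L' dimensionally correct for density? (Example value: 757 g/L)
Yes

density has SI base units: kg / m^3
g/L reduces to the same SI base units, so it is a valid unit for density.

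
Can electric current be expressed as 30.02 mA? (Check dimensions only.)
Yes

electric current has SI base units: A
mA reduces to the same SI base units, so it is a valid unit for electric current.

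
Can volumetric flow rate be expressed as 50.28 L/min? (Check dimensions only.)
Yes

volumetric flow rate has SI base units: m^3 / s
L/min reduces to the same SI base units, so it is a valid unit for volumetric flow rate.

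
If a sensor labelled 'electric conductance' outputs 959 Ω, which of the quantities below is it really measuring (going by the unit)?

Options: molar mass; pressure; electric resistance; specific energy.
electric resistance

electric conductance should have units dimensionally equivalent to A^2 * s^3 / (kg * m^2) (e.g. S).
The given unit 'Ω' reduces to kg * m^2 / (A^2 * s^3). Of the listed options, that is the dimensionality of electric resistance.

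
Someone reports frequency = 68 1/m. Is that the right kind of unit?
No

frequency has SI base units: 1 / s
1/m does NOT reduce to 1 / s; a valid unit for frequency would be e.g. Hz.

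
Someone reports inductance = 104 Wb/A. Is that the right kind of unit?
Yes

inductance has SI base units: kg * m^2 / (A^2 * s^2)
Wb/A reduces to the same SI base units, so it is a valid unit for inductance.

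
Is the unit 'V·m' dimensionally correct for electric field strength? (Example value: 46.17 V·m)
No

electric field strength has SI base units: kg * m / (A * s^3)
V·m does NOT reduce to kg * m / (A * s^3); a valid unit for electric field strength would be e.g. V/m.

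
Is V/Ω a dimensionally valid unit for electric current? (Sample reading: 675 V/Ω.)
Yes

electric current has SI base units: A
V/Ω reduces to the same SI base units, so it is a valid unit for electric current.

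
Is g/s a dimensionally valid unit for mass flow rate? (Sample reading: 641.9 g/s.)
Yes

mass flow rate has SI base units: kg / s
g/s reduces to the same SI base units, so it is a valid unit for mass flow rate.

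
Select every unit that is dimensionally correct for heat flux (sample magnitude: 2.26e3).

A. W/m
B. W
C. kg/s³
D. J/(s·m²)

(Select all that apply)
C, D

heat flux has SI base units: kg / s^3

Checking each option against kg / s^3:
  A. W/m: ✗ does not match
  B. W: ✗ does not match
  C. kg/s³: ✓ matches
  D. J/(s·m²): ✓ matches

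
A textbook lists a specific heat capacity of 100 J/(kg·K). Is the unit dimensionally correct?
Yes

specific heat capacity has SI base units: m^2 / (s^2 * K)
J/(kg·K) reduces to the same SI base units, so it is a valid unit for specific heat capacity.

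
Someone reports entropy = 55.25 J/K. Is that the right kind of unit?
Yes

entropy has SI base units: kg * m^2 / (s^2 * K)
J/K reduces to the same SI base units, so it is a valid unit for entropy.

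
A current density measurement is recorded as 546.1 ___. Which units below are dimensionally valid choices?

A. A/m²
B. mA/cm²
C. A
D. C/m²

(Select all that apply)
A, B

current density has SI base units: A / m^2

Checking each option against A / m^2:
  A. A/m²: ✓ matches
  B. mA/cm²: ✓ matches
  C. A: ✗ does not match
  D. C/m²: ✗ does not match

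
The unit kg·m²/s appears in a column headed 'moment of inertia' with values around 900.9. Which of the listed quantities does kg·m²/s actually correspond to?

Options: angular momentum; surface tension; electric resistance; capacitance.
angular momentum

moment of inertia should have units dimensionally equivalent to kg * m^2 (e.g. kg·m²).
The given unit 'kg·m²/s' reduces to kg * m^2 / s. Of the listed options, that is the dimensionality of angular momentum.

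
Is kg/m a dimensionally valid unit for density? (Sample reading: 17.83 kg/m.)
No

density has SI base units: kg / m^3
kg/m does NOT reduce to kg / m^3; a valid unit for density would be e.g. kg/m³.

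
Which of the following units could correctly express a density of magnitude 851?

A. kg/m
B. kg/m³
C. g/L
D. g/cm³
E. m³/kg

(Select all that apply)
B, C, D

density has SI base units: kg / m^3

Checking each option against kg / m^3:
  A. kg/m: ✗ does not match
  B. kg/m³: ✓ matches
  C. g/L: ✓ matches
  D. g/cm³: ✓ matches
  E. m³/kg: ✗ does not match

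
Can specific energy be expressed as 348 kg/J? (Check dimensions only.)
No

specific energy has SI base units: m^2 / s^2
kg/J does NOT reduce to m^2 / s^2; a valid unit for specific energy would be e.g. J/kg.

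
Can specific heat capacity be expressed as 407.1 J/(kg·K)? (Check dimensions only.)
Yes

specific heat capacity has SI base units: m^2 / (s^2 * K)
J/(kg·K) reduces to the same SI base units, so it is a valid unit for specific heat capacity.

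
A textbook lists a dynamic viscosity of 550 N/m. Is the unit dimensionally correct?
No

dynamic viscosity has SI base units: kg / (m * s)
N/m does NOT reduce to kg / (m * s); a valid unit for dynamic viscosity would be e.g. Pa·s.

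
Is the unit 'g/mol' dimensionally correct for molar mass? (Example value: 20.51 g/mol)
Yes

molar mass has SI base units: kg / mol
g/mol reduces to the same SI base units, so it is a valid unit for molar mass.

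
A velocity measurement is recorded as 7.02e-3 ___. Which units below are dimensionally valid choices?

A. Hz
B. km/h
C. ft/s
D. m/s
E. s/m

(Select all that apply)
B, C, D

velocity has SI base units: m / s

Checking each option against m / s:
  A. Hz: ✗ does not match
  B. km/h: ✓ matches
  C. ft/s: ✓ matches
  D. m/s: ✓ matches
  E. s/m: ✗ does not match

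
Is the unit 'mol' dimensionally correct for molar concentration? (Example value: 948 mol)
No

molar concentration has SI base units: mol / m^3
mol does NOT reduce to mol / m^3; a valid unit for molar concentration would be e.g. mol/m³.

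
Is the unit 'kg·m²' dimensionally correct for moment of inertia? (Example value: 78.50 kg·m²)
Yes

moment of inertia has SI base units: kg * m^2
kg·m² reduces to the same SI base units, so it is a valid unit for moment of inertia.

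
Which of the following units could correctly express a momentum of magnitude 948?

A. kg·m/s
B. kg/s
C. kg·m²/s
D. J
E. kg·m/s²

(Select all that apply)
A

momentum has SI base units: kg * m / s

Checking each option against kg * m / s:
  A. kg·m/s: ✓ matches
  B. kg/s: ✗ does not match
  C. kg·m²/s: ✗ does not match
  D. J: ✗ does not match
  E. kg·m/s²: ✗ does not match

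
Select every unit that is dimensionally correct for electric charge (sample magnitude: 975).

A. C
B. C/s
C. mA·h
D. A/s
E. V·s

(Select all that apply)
A, C

electric charge has SI base units: A * s

Checking each option against A * s:
  A. C: ✓ matches
  B. C/s: ✗ does not match
  C. mA·h: ✓ matches
  D. A/s: ✗ does not match
  E. V·s: ✗ does not match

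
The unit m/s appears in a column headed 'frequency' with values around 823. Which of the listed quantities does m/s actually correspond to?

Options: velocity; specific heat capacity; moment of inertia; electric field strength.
velocity

frequency should have units dimensionally equivalent to 1 / s (e.g. Hz).
The given unit 'm/s' reduces to m / s. Of the listed options, that is the dimensionality of velocity.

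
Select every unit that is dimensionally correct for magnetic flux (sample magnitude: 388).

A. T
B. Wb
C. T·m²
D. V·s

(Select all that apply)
B, C, D

magnetic flux has SI base units: kg * m^2 / (A * s^2)

Checking each option against kg * m^2 / (A * s^2):
  A. T: ✗ does not match
  B. Wb: ✓ matches
  C. T·m²: ✓ matches
  D. V·s: ✓ matches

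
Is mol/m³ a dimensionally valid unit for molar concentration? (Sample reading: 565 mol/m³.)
Yes

molar concentration has SI base units: mol / m^3
mol/m³ reduces to the same SI base units, so it is a valid unit for molar concentration.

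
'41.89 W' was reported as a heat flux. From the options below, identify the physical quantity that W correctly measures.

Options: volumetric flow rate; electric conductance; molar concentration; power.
power

heat flux should have units dimensionally equivalent to kg / s^3 (e.g. W/m²).
The given unit 'W' reduces to kg * m^2 / s^3. Of the listed options, that is the dimensionality of power.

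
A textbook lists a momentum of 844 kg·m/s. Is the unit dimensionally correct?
Yes

momentum has SI base units: kg * m / s
kg·m/s reduces to the same SI base units, so it is a valid unit for momentum.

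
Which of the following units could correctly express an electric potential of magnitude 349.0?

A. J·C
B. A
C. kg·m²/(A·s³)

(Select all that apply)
C

electric potential has SI base units: kg * m^2 / (A * s^3)

Checking each option against kg * m^2 / (A * s^3):
  A. J·C: ✗ does not match
  B. A: ✗ does not match
  C. kg·m²/(A·s³): ✓ matches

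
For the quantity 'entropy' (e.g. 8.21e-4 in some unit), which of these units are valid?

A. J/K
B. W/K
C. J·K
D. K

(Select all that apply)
A

entropy has SI base units: kg * m^2 / (s^2 * K)

Checking each option against kg * m^2 / (s^2 * K):
  A. J/K: ✓ matches
  B. W/K: ✗ does not match
  C. J·K: ✗ does not match
  D. K: ✗ does not match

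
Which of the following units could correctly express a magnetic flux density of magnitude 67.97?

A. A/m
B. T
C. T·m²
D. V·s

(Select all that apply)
B

magnetic flux density has SI base units: kg / (A * s^2)

Checking each option against kg / (A * s^2):
  A. A/m: ✗ does not match
  B. T: ✓ matches
  C. T·m²: ✗ does not match
  D. V·s: ✗ does not match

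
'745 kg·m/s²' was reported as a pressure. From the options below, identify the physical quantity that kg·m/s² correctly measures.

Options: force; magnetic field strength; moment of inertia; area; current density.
force

pressure should have units dimensionally equivalent to kg / (m * s^2) (e.g. Pa).
The given unit 'kg·m/s²' reduces to kg * m / s^2. Of the listed options, that is the dimensionality of force.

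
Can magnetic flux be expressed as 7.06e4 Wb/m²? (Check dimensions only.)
No

magnetic flux has SI base units: kg * m^2 / (A * s^2)
Wb/m² does NOT reduce to kg * m^2 / (A * s^2); a valid unit for magnetic flux would be e.g. Wb.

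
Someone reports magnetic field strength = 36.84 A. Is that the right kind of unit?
No

magnetic field strength has SI base units: A / m
A does NOT reduce to A / m; a valid unit for magnetic field strength would be e.g. A/m.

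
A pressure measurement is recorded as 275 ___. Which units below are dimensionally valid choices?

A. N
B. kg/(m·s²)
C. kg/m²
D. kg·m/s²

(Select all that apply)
B

pressure has SI base units: kg / (m * s^2)

Checking each option against kg / (m * s^2):
  A. N: ✗ does not match
  B. kg/(m·s²): ✓ matches
  C. kg/m²: ✗ does not match
  D. kg·m/s²: ✗ does not match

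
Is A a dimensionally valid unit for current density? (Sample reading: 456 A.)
No

current density has SI base units: A / m^2
A does NOT reduce to A / m^2; a valid unit for current density would be e.g. A/m².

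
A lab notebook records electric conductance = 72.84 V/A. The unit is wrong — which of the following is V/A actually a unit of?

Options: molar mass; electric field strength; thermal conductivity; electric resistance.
electric resistance

electric conductance should have units dimensionally equivalent to A^2 * s^3 / (kg * m^2) (e.g. S).
The given unit 'V/A' reduces to kg * m^2 / (A^2 * s^3). Of the listed options, that is the dimensionality of electric resistance.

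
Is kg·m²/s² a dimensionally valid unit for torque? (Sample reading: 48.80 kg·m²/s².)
Yes

torque has SI base units: kg * m^2 / s^2
kg·m²/s² reduces to the same SI base units, so it is a valid unit for torque.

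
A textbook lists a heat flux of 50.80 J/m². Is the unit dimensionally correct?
No

heat flux has SI base units: kg / s^3
J/m² does NOT reduce to kg / s^3; a valid unit for heat flux would be e.g. W/m².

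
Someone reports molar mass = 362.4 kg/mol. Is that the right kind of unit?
Yes

molar mass has SI base units: kg / mol
kg/mol reduces to the same SI base units, so it is a valid unit for molar mass.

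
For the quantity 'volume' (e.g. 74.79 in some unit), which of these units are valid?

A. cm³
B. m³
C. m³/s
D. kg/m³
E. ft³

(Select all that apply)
A, B, E

volume has SI base units: m^3

Checking each option against m^3:
  A. cm³: ✓ matches
  B. m³: ✓ matches
  C. m³/s: ✗ does not match
  D. kg/m³: ✗ does not match
  E. ft³: ✓ matches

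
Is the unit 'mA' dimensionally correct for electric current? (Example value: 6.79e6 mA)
Yes

electric current has SI base units: A
mA reduces to the same SI base units, so it is a valid unit for electric current.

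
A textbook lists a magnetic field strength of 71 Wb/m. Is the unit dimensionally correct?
No

magnetic field strength has SI base units: A / m
Wb/m does NOT reduce to A / m; a valid unit for magnetic field strength would be e.g. A/m.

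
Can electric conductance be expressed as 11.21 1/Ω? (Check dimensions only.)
Yes

electric conductance has SI base units: A^2 * s^3 / (kg * m^2)
1/Ω reduces to the same SI base units, so it is a valid unit for electric conductance.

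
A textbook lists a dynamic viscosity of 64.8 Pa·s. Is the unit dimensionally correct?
Yes

dynamic viscosity has SI base units: kg / (m * s)
Pa·s reduces to the same SI base units, so it is a valid unit for dynamic viscosity.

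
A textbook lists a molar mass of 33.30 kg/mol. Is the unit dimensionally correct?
Yes

molar mass has SI base units: kg / mol
kg/mol reduces to the same SI base units, so it is a valid unit for molar mass.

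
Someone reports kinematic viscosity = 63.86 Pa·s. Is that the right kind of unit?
No

kinematic viscosity has SI base units: m^2 / s
Pa·s does NOT reduce to m^2 / s; a valid unit for kinematic viscosity would be e.g. m²/s.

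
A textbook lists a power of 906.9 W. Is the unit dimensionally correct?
Yes

power has SI base units: kg * m^2 / s^3
W reduces to the same SI base units, so it is a valid unit for power.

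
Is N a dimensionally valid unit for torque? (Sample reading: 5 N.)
No

torque has SI base units: kg * m^2 / s^2
N does NOT reduce to kg * m^2 / s^2; a valid unit for torque would be e.g. N·m.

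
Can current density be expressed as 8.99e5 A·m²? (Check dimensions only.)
No

current density has SI base units: A / m^2
A·m² does NOT reduce to A / m^2; a valid unit for current density would be e.g. A/m².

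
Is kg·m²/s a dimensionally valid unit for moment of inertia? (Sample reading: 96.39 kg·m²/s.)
No

moment of inertia has SI base units: kg * m^2
kg·m²/s does NOT reduce to kg * m^2; a valid unit for moment of inertia would be e.g. kg·m².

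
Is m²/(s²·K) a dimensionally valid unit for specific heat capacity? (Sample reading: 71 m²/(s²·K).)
Yes

specific heat capacity has SI base units: m^2 / (s^2 * K)
m²/(s²·K) reduces to the same SI base units, so it is a valid unit for specific heat capacity.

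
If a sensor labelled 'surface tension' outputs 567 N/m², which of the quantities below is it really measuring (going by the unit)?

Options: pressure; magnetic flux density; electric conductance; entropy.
pressure

surface tension should have units dimensionally equivalent to kg / s^2 (e.g. N/m).
The given unit 'N/m²' reduces to kg / (m * s^2). Of the listed options, that is the dimensionality of pressure.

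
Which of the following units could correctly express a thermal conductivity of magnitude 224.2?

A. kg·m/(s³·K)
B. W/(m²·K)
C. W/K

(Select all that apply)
A

thermal conductivity has SI base units: kg * m / (s^3 * K)

Checking each option against kg * m / (s^3 * K):
  A. kg·m/(s³·K): ✓ matches
  B. W/(m²·K): ✗ does not match
  C. W/K: ✗ does not match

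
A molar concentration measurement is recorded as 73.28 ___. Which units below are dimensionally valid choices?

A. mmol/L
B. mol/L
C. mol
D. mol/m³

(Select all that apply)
A, B, D

molar concentration has SI base units: mol / m^3

Checking each option against mol / m^3:
  A. mmol/L: ✓ matches
  B. mol/L: ✓ matches
  C. mol: ✗ does not match
  D. mol/m³: ✓ matches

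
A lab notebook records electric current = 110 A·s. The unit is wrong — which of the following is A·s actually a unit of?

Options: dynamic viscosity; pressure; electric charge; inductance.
electric charge

electric current should have units dimensionally equivalent to A (e.g. A).
The given unit 'A·s' reduces to A * s. Of the listed options, that is the dimensionality of electric charge.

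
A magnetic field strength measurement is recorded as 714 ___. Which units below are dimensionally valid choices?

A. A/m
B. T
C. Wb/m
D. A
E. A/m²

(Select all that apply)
A

magnetic field strength has SI base units: A / m

Checking each option against A / m:
  A. A/m: ✓ matches
  B. T: ✗ does not match
  C. Wb/m: ✗ does not match
  D. A: ✗ does not match
  E. A/m²: ✗ does not match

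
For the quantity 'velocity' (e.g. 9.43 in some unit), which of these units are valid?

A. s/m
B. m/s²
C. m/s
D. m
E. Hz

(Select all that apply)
C

velocity has SI base units: m / s

Checking each option against m / s:
  A. s/m: ✗ does not match
  B. m/s²: ✗ does not match
  C. m/s: ✓ matches
  D. m: ✗ does not match
  E. Hz: ✗ does not match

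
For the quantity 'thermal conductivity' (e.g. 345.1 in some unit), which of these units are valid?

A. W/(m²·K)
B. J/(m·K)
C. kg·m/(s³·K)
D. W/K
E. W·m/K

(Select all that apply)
C

thermal conductivity has SI base units: kg * m / (s^3 * K)

Checking each option against kg * m / (s^3 * K):
  A. W/(m²·K): ✗ does not match
  B. J/(m·K): ✗ does not match
  C. kg·m/(s³·K): ✓ matches
  D. W/K: ✗ does not match
  E. W·m/K: ✗ does not match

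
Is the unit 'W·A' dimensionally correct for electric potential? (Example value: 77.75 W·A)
No

electric potential has SI base units: kg * m^2 / (A * s^3)
W·A does NOT reduce to kg * m^2 / (A * s^3); a valid unit for electric potential would be e.g. V.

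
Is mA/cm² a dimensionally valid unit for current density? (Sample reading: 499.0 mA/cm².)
Yes

current density has SI base units: A / m^2
mA/cm² reduces to the same SI base units, so it is a valid unit for current density.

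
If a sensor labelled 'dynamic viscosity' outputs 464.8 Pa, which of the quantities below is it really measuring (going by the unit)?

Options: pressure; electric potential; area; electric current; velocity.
pressure

dynamic viscosity should have units dimensionally equivalent to kg / (m * s) (e.g. Pa·s).
The given unit 'Pa' reduces to kg / (m * s^2). Of the listed options, that is the dimensionality of pressure.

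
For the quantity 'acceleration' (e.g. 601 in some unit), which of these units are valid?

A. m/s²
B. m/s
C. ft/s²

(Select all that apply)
A, C

acceleration has SI base units: m / s^2

Checking each option against m / s^2:
  A. m/s²: ✓ matches
  B. m/s: ✗ does not match
  C. ft/s²: ✓ matches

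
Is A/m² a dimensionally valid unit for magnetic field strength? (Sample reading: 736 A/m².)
No

magnetic field strength has SI base units: A / m
A/m² does NOT reduce to A / m; a valid unit for magnetic field strength would be e.g. A/m.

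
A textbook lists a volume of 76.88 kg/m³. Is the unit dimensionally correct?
No

volume has SI base units: m^3
kg/m³ does NOT reduce to m^3; a valid unit for volume would be e.g. m³.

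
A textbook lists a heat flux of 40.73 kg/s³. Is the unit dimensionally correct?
Yes

heat flux has SI base units: kg / s^3
kg/s³ reduces to the same SI base units, so it is a valid unit for heat flux.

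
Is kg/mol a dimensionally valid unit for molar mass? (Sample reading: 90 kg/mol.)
Yes

molar mass has SI base units: kg / mol
kg/mol reduces to the same SI base units, so it is a valid unit for molar mass.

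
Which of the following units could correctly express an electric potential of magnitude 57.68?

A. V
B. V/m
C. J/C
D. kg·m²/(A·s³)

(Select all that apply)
A, C, D

electric potential has SI base units: kg * m^2 / (A * s^3)

Checking each option against kg * m^2 / (A * s^3):
  A. V: ✓ matches
  B. V/m: ✗ does not match
  C. J/C: ✓ matches
  D. kg·m²/(A·s³): ✓ matches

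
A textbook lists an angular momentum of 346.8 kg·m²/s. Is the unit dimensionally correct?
Yes

angular momentum has SI base units: kg * m^2 / s
kg·m²/s reduces to the same SI base units, so it is a valid unit for angular momentum.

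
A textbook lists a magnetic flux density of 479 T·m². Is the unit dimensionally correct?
No

magnetic flux density has SI base units: kg / (A * s^2)
T·m² does NOT reduce to kg / (A * s^2); a valid unit for magnetic flux density would be e.g. T.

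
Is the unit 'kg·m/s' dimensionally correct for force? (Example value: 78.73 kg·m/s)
No

force has SI base units: kg * m / s^2
kg·m/s does NOT reduce to kg * m / s^2; a valid unit for force would be e.g. N.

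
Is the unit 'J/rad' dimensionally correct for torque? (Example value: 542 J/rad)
Yes

torque has SI base units: kg * m^2 / s^2
J/rad reduces to the same SI base units, so it is a valid unit for torque.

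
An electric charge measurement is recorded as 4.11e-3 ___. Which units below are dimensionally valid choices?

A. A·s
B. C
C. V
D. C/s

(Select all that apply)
A, B

electric charge has SI base units: A * s

Checking each option against A * s:
  A. A·s: ✓ matches
  B. C: ✓ matches
  C. V: ✗ does not match
  D. C/s: ✗ does not match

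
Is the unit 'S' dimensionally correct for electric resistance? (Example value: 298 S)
No

electric resistance has SI base units: kg * m^2 / (A^2 * s^3)
S does NOT reduce to kg * m^2 / (A^2 * s^3); a valid unit for electric resistance would be e.g. Ω.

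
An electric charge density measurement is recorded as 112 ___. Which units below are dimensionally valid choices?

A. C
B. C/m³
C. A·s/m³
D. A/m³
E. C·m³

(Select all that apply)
B, C

electric charge density has SI base units: A * s / m^3

Checking each option against A * s / m^3:
  A. C: ✗ does not match
  B. C/m³: ✓ matches
  C. A·s/m³: ✓ matches
  D. A/m³: ✗ does not match
  E. C·m³: ✗ does not match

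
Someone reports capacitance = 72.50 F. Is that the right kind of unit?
Yes

capacitance has SI base units: A^2 * s^4 / (kg * m^2)
F reduces to the same SI base units, so it is a valid unit for capacitance.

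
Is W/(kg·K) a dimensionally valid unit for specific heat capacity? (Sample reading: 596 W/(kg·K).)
No

specific heat capacity has SI base units: m^2 / (s^2 * K)
W/(kg·K) does NOT reduce to m^2 / (s^2 * K); a valid unit for specific heat capacity would be e.g. J/(kg·K).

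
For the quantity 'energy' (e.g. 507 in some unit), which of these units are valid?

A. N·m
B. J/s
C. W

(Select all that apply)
A

energy has SI base units: kg * m^2 / s^2

Checking each option against kg * m^2 / s^2:
  A. N·m: ✓ matches
  B. J/s: ✗ does not match
  C. W: ✗ does not match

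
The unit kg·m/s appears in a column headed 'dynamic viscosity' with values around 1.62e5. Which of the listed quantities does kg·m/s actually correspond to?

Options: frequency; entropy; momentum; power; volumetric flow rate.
momentum

dynamic viscosity should have units dimensionally equivalent to kg / (m * s) (e.g. Pa·s).
The given unit 'kg·m/s' reduces to kg * m / s. Of the listed options, that is the dimensionality of momentum.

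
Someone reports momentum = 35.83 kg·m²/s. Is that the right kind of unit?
No

momentum has SI base units: kg * m / s
kg·m²/s does NOT reduce to kg * m / s; a valid unit for momentum would be e.g. kg·m/s.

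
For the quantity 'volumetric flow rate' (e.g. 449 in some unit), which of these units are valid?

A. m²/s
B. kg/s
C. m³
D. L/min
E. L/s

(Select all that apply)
D, E

volumetric flow rate has SI base units: m^3 / s

Checking each option against m^3 / s:
  A. m²/s: ✗ does not match
  B. kg/s: ✗ does not match
  C. m³: ✗ does not match
  D. L/min: ✓ matches
  E. L/s: ✓ matches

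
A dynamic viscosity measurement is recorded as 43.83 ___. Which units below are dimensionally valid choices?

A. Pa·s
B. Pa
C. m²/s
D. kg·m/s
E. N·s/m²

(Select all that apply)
A, E

dynamic viscosity has SI base units: kg / (m * s)

Checking each option against kg / (m * s):
  A. Pa·s: ✓ matches
  B. Pa: ✗ does not match
  C. m²/s: ✗ does not match
  D. kg·m/s: ✗ does not match
  E. N·s/m²: ✓ matches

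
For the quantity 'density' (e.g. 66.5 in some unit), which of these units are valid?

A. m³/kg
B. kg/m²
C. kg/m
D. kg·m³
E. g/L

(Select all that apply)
E

density has SI base units: kg / m^3

Checking each option against kg / m^3:
  A. m³/kg: ✗ does not match
  B. kg/m²: ✗ does not match
  C. kg/m: ✗ does not match
  D. kg·m³: ✗ does not match
  E. g/L: ✓ matches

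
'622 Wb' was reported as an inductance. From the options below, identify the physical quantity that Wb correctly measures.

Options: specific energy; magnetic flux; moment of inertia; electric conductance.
magnetic flux

inductance should have units dimensionally equivalent to kg * m^2 / (A^2 * s^2) (e.g. H).
The given unit 'Wb' reduces to kg * m^2 / (A * s^2). Of the listed options, that is the dimensionality of magnetic flux.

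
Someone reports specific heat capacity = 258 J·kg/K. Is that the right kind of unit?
No

specific heat capacity has SI base units: m^2 / (s^2 * K)
J·kg/K does NOT reduce to m^2 / (s^2 * K); a valid unit for specific heat capacity would be e.g. J/(kg·K).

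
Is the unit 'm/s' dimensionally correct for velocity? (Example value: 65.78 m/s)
Yes

velocity has SI base units: m / s
m/s reduces to the same SI base units, so it is a valid unit for velocity.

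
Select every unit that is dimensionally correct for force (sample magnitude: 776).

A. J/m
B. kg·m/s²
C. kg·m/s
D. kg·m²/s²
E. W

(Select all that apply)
A, B

force has SI base units: kg * m / s^2

Checking each option against kg * m / s^2:
  A. J/m: ✓ matches
  B. kg·m/s²: ✓ matches
  C. kg·m/s: ✗ does not match
  D. kg·m²/s²: ✗ does not match
  E. W: ✗ does not match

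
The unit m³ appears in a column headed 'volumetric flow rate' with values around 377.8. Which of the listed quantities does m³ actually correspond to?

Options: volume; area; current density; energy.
volume

volumetric flow rate should have units dimensionally equivalent to m^3 / s (e.g. m³/s).
The given unit 'm³' reduces to m^3. Of the listed options, that is the dimensionality of volume.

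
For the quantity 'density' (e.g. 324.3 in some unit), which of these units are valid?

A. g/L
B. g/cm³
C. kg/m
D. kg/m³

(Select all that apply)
A, B, D

density has SI base units: kg / m^3

Checking each option against kg / m^3:
  A. g/L: ✓ matches
  B. g/cm³: ✓ matches
  C. kg/m: ✗ does not match
  D. kg/m³: ✓ matches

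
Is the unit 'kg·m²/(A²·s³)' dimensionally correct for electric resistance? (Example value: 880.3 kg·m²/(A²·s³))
Yes

electric resistance has SI base units: kg * m^2 / (A^2 * s^3)
kg·m²/(A²·s³) reduces to the same SI base units, so it is a valid unit for electric resistance.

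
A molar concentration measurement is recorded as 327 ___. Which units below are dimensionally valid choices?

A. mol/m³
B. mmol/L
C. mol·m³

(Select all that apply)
A, B

molar concentration has SI base units: mol / m^3

Checking each option against mol / m^3:
  A. mol/m³: ✓ matches
  B. mmol/L: ✓ matches
  C. mol·m³: ✗ does not match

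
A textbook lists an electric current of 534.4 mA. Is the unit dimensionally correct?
Yes

electric current has SI base units: A
mA reduces to the same SI base units, so it is a valid unit for electric current.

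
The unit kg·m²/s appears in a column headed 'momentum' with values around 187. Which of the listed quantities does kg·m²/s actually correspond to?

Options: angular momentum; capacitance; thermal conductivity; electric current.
angular momentum

momentum should have units dimensionally equivalent to kg * m / s (e.g. kg·m/s).
The given unit 'kg·m²/s' reduces to kg * m^2 / s. Of the listed options, that is the dimensionality of angular momentum.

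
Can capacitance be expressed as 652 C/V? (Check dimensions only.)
Yes

capacitance has SI base units: A^2 * s^4 / (kg * m^2)
C/V reduces to the same SI base units, so it is a valid unit for capacitance.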